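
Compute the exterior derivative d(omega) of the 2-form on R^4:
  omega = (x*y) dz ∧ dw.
d(omega) = (y) dx ∧ dz ∧ dw + (x) dy ∧ dz ∧ dw

For a 2-form omega = sum_{i<j} g_{ij} dx_i ∧ dx_j, the exterior derivative is
  d(omega) = sum_{i<j} d(g_{ij}) ∧ dx_i ∧ dx_j = sum_{i<j, k} (∂g_{ij}/∂x_k) dx_k ∧ dx_i ∧ dx_j.
Expand each term, using dx_k ∧ dx_i ∧ dx_j = sgn(permutation) dx_{(a)} ∧ dx_{(b)} ∧ dx_{(c)} with (a < b < c) sorted:
  d(x*y) includes (∂/∂x)(x*y) dx = (y) dx, which multiplied by dz ∧ dw gives (y) dx ∧ dz ∧ dw
  d(x*y) includes (∂/∂y)(x*y) dy = (x) dy, which multiplied by dz ∧ dw gives (x) dy ∧ dz ∧ dw
Collecting like 3-forms: d(omega) = (y) dx ∧ dz ∧ dw + (x) dy ∧ dz ∧ dw.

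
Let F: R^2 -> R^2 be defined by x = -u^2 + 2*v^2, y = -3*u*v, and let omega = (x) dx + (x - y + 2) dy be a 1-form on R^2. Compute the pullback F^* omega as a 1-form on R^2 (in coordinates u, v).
F^* omega = (2*u^3 + 3*u^2*v - 13*u*v^2 - 6*v^3 - 6*v) du + (3*u^3 - 13*u^2*v - 6*u*v^2 - 6*u + 8*v^3) dv

Using F^*(f dg) = (f ∘ F) d(g ∘ F), substitute each coordinate x_i by F_i(u, v) in f_i, and replace dx_i by d F_i = (∂F_i/∂u) du + (∂F_i/∂v) dv.
  For the x component: f_1(F) = -u^2 + 2*v^2; d F_1 = (-2*u) du + (4*v) dv
  For the y component: f_2(F) = -u^2 + 3*u*v + 2*v^2 + 2; d F_2 = (-3*v) du + (-3*u) dv
Combining and collecting du, dv coefficients:
  coeff of du: 2*u^3 + 3*u^2*v - 13*u*v^2 - 6*v^3 - 6*v
  coeff of dv: 3*u^3 - 13*u^2*v - 6*u*v^2 - 6*u + 8*v^3
F^* omega = (2*u^3 + 3*u^2*v - 13*u*v^2 - 6*v^3 - 6*v) du + (3*u^3 - 13*u^2*v - 6*u*v^2 - 6*u + 8*v^3) dv.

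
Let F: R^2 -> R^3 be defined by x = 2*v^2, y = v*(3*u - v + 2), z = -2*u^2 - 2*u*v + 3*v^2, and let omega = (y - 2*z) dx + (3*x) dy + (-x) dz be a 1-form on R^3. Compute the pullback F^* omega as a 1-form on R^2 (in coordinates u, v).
F^* omega = (v^2*(8*u + 22*v)) du + (2*v*(8*u^2 + 25*u*v - 26*v^2 + 10*v)) dv

Using F^*(f dg) = (f ∘ F) d(g ∘ F), substitute each coordinate x_i by F_i(u, v) in f_i, and replace dx_i by d F_i = (∂F_i/∂u) du + (∂F_i/∂v) dv.
  For the x component: f_1(F) = 4*u^2 + 7*u*v - 7*v^2 + 2*v; d F_1 = (0) du + (4*v) dv
  For the y component: f_2(F) = 6*v^2; d F_2 = (3*v) du + (3*u - 2*v + 2) dv
  For the z component: f_3(F) = -2*v^2; d F_3 = (-4*u - 2*v) du + (-2*u + 6*v) dv
Combining and collecting du, dv coefficients:
  coeff of du: v^2*(8*u + 22*v)
  coeff of dv: 2*v*(8*u^2 + 25*u*v - 26*v^2 + 10*v)
F^* omega = (v^2*(8*u + 22*v)) du + (2*v*(8*u^2 + 25*u*v - 26*v^2 + 10*v)) dv.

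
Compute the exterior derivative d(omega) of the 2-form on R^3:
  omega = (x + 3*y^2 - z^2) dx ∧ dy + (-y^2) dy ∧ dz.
d(omega) = (-2*z) dx ∧ dy ∧ dz

For a 2-form omega = sum_{i<j} g_{ij} dx_i ∧ dx_j, the exterior derivative is
  d(omega) = sum_{i<j} d(g_{ij}) ∧ dx_i ∧ dx_j = sum_{i<j, k} (∂g_{ij}/∂x_k) dx_k ∧ dx_i ∧ dx_j.
Expand each term, using dx_k ∧ dx_i ∧ dx_j = sgn(permutation) dx_{(a)} ∧ dx_{(b)} ∧ dx_{(c)} with (a < b < c) sorted:
  d(x + 3*y^2 - z^2) includes (∂/∂z)(x + 3*y^2 - z^2) dz = (-2*z) dz, which multiplied by dx ∧ dy gives (-2*z) dx ∧ dy ∧ dz
Collecting like 3-forms: d(omega) = (-2*z) dx ∧ dy ∧ dz.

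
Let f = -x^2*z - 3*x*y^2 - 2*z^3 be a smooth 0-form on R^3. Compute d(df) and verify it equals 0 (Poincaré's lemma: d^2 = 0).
d(df) = 0

Step 1: df = sum_i (∂f/∂x_i) dx_i = (-2*x*z - 3*y^2) dx + (-6*x*y) dy + (-x^2 - 6*z^2) dz.
Step 2: Apply d again. Using the 1-form formula, the coefficient of dx ∧ dy in d(df) is ∂^2 f/∂x ∂y - ∂^2 f/∂y ∂x = (-6*y) - (-6*y) = 0 (equality of mixed partials for smooth f).
Similarly for dx ∧ dz and dy ∧ dz — all coefficients vanish. So d(df) = 0.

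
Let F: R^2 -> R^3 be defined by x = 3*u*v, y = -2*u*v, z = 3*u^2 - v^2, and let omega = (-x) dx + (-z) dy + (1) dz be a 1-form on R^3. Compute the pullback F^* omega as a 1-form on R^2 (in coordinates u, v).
F^* omega = (6*u^2*v - 9*u*v^2 + 6*u - 2*v^3) du + (6*u^3 - 9*u^2*v - 2*u*v^2 - 2*v) dv

Using F^*(f dg) = (f ∘ F) d(g ∘ F), substitute each coordinate x_i by F_i(u, v) in f_i, and replace dx_i by d F_i = (∂F_i/∂u) du + (∂F_i/∂v) dv.
  For the x component: f_1(F) = -3*u*v; d F_1 = (3*v) du + (3*u) dv
  For the y component: f_2(F) = -3*u^2 + v^2; d F_2 = (-2*v) du + (-2*u) dv
  For the z component: f_3(F) = 1; d F_3 = (6*u) du + (-2*v) dv
Combining and collecting du, dv coefficients:
  coeff of du: 6*u^2*v - 9*u*v^2 + 6*u - 2*v^3
  coeff of dv: 6*u^3 - 9*u^2*v - 2*u*v^2 - 2*v
F^* omega = (6*u^2*v - 9*u*v^2 + 6*u - 2*v^3) du + (6*u^3 - 9*u^2*v - 2*u*v^2 - 2*v) dv.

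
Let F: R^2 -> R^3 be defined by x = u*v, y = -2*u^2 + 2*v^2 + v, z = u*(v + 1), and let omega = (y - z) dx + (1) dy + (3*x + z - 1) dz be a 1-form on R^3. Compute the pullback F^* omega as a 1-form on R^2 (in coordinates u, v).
F^* omega = (-2*u^2*v + 3*u*v^2 + 4*u*v - 3*u + 2*v^3 + v^2 - v - 1) du + (-2*u^3 + 3*u^2*v + 2*u*v^2 + u*v - u + 4*v + 1) dv

Using F^*(f dg) = (f ∘ F) d(g ∘ F), substitute each coordinate x_i by F_i(u, v) in f_i, and replace dx_i by d F_i = (∂F_i/∂u) du + (∂F_i/∂v) dv.
  For the x component: f_1(F) = -2*u^2 - u*v - u + 2*v^2 + v; d F_1 = (v) du + (u) dv
  For the y component: f_2(F) = 1; d F_2 = (-4*u) du + (4*v + 1) dv
  For the z component: f_3(F) = 4*u*v + u - 1; d F_3 = (v + 1) du + (u) dv
Combining and collecting du, dv coefficients:
  coeff of du: -2*u^2*v + 3*u*v^2 + 4*u*v - 3*u + 2*v^3 + v^2 - v - 1
  coeff of dv: -2*u^3 + 3*u^2*v + 2*u*v^2 + u*v - u + 4*v + 1
F^* omega = (-2*u^2*v + 3*u*v^2 + 4*u*v - 3*u + 2*v^3 + v^2 - v - 1) du + (-2*u^3 + 3*u^2*v + 2*u*v^2 + u*v - u + 4*v + 1) dv.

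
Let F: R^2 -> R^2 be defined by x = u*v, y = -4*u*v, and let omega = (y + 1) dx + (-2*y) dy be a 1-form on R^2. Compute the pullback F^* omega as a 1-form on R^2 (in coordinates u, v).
F^* omega = (v*(-36*u*v + 1)) du + (u*(-36*u*v + 1)) dv

Using F^*(f dg) = (f ∘ F) d(g ∘ F), substitute each coordinate x_i by F_i(u, v) in f_i, and replace dx_i by d F_i = (∂F_i/∂u) du + (∂F_i/∂v) dv.
  For the x component: f_1(F) = -4*u*v + 1; d F_1 = (v) du + (u) dv
  For the y component: f_2(F) = 8*u*v; d F_2 = (-4*v) du + (-4*u) dv
Combining and collecting du, dv coefficients:
  coeff of du: v*(-36*u*v + 1)
  coeff of dv: u*(-36*u*v + 1)
F^* omega = (v*(-36*u*v + 1)) du + (u*(-36*u*v + 1)) dv.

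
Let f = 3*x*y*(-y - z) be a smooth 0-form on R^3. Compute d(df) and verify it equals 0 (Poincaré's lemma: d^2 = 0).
d(df) = 0

Step 1: df = sum_i (∂f/∂x_i) dx_i = (3*y*(-y - z)) dx + (3*x*(-2*y - z)) dy + (-3*x*y) dz.
Step 2: Apply d again. Using the 1-form formula, the coefficient of dx ∧ dy in d(df) is ∂^2 f/∂x ∂y - ∂^2 f/∂y ∂x = (-6*y - 3*z) - (-6*y - 3*z) = 0 (equality of mixed partials for smooth f).
Similarly for dx ∧ dz and dy ∧ dz — all coefficients vanish. So d(df) = 0.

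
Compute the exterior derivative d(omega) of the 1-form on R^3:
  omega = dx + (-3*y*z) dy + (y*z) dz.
d(omega) = (3*y + z) dy ∧ dz

For a 1-form omega = sum_i f_i dx_i, the exterior derivative is
  d(omega) = sum_{i < j} (∂f_j/∂x_i - ∂f_i/∂x_j) dx_i ∧ dx_j.
  coefficient of dy ∧ dz: ∂f_3/∂y - ∂f_2/∂z = ∂(y*z)/∂y - ∂(-3*y*z)/∂z = 3*y + z
Assembling: d(omega) = (3*y + z) dy ∧ dz.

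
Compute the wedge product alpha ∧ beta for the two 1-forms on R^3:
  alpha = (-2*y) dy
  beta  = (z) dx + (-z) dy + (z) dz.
alpha ∧ beta = (2*y*z) dx ∧ dy + (-2*y*z) dy ∧ dz

Distribute the wedge, using dx_i ∧ dx_j = -dx_j ∧ dx_i and dx_i ∧ dx_i = 0. For each pair (i, j) with i < j, the coefficient of dx_i ∧ dx_j in alpha ∧ beta is (alpha_i * beta_j - alpha_j * beta_i). Collecting: alpha ∧ beta = (2*y*z) dx ∧ dy + (-2*y*z) dy ∧ dz.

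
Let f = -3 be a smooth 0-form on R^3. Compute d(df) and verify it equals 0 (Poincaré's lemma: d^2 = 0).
d(df) = 0

Step 1: df = sum_i (∂f/∂x_i) dx_i = (0) dx + (0) dy + (0) dz.
Step 2: Apply d again. Using the 1-form formula, the coefficient of dx ∧ dy in d(df) is ∂^2 f/∂x ∂y - ∂^2 f/∂y ∂x = (0) - (0) = 0 (equality of mixed partials for smooth f).
Similarly for dx ∧ dz and dy ∧ dz — all coefficients vanish. So d(df) = 0.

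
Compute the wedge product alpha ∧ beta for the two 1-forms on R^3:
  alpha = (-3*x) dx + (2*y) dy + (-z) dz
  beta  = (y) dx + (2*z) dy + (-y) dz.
alpha ∧ beta = (-6*x*z - 2*y^2) dx ∧ dy + (y*(3*x + z)) dx ∧ dz + (-2*y^2 + 2*z^2) dy ∧ dz

Distribute the wedge, using dx_i ∧ dx_j = -dx_j ∧ dx_i and dx_i ∧ dx_i = 0. For each pair (i, j) with i < j, the coefficient of dx_i ∧ dx_j in alpha ∧ beta is (alpha_i * beta_j - alpha_j * beta_i). Collecting: alpha ∧ beta = (-6*x*z - 2*y^2) dx ∧ dy + (y*(3*x + z)) dx ∧ dz + (-2*y^2 + 2*z^2) dy ∧ dz.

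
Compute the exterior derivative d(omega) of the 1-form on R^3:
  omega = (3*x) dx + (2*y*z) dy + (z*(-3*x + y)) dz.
d(omega) = (-3*z) dx ∧ dz + (-2*y + z) dy ∧ dz

For a 1-form omega = sum_i f_i dx_i, the exterior derivative is
  d(omega) = sum_{i < j} (∂f_j/∂x_i - ∂f_i/∂x_j) dx_i ∧ dx_j.
  coefficient of dx ∧ dz: ∂f_3/∂x - ∂f_1/∂z = ∂(z*(-3*x + y))/∂x - ∂(3*x)/∂z = -3*z
  coefficient of dy ∧ dz: ∂f_3/∂y - ∂f_2/∂z = ∂(z*(-3*x + y))/∂y - ∂(2*y*z)/∂z = -2*y + z
Assembling: d(omega) = (-3*z) dx ∧ dz + (-2*y + z) dy ∧ dz.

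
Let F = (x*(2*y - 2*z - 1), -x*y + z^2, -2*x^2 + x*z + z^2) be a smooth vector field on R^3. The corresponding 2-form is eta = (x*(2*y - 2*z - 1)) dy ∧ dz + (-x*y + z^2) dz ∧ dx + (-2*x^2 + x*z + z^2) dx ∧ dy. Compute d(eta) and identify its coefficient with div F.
d(eta) = (2*y - 1) dx ∧ dy ∧ dz; div F = 2*y - 1

For a 2-form in R^3 of the form above, applying d gives a 3-form with coefficient ∂P/∂x + ∂Q/∂y + ∂R/∂z:
  ∂P/∂x = 2*y - 2*z - 1
  ∂Q/∂y = -x
  ∂R/∂z = x + 2*z
Sum = 2*y - 1, which is exactly div F.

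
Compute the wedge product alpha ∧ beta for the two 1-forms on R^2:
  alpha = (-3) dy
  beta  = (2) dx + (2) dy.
alpha ∧ beta = (6) dx ∧ dy

Distribute the wedge, using dx_i ∧ dx_j = -dx_j ∧ dx_i and dx_i ∧ dx_i = 0. For each pair (i, j) with i < j, the coefficient of dx_i ∧ dx_j in alpha ∧ beta is (alpha_i * beta_j - alpha_j * beta_i). Collecting: alpha ∧ beta = (6) dx ∧ dy.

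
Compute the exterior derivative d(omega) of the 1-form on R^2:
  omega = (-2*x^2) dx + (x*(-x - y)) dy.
d(omega) = (-2*x - y) dx ∧ dy

For a 1-form omega = sum_i f_i dx_i, the exterior derivative is
  d(omega) = sum_{i < j} (∂f_j/∂x_i - ∂f_i/∂x_j) dx_i ∧ dx_j.
  coefficient of dx ∧ dy: ∂f_2/∂x - ∂f_1/∂y = ∂(x*(-x - y))/∂x - ∂(-2*x^2)/∂y = -2*x - y
Assembling: d(omega) = (-2*x - y) dx ∧ dy.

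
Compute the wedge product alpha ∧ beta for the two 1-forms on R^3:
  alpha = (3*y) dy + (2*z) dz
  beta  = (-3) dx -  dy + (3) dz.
alpha ∧ beta = (9*y) dx ∧ dy + (9*y + 2*z) dy ∧ dz + (6*z) dx ∧ dz

Distribute the wedge, using dx_i ∧ dx_j = -dx_j ∧ dx_i and dx_i ∧ dx_i = 0. For each pair (i, j) with i < j, the coefficient of dx_i ∧ dx_j in alpha ∧ beta is (alpha_i * beta_j - alpha_j * beta_i). Collecting: alpha ∧ beta = (9*y) dx ∧ dy + (9*y + 2*z) dy ∧ dz + (6*z) dx ∧ dz.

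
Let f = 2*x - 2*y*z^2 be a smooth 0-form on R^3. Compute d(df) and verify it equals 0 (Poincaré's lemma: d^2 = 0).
d(df) = 0

Step 1: df = sum_i (∂f/∂x_i) dx_i = (2) dx + (-2*z^2) dy + (-4*y*z) dz.
Step 2: Apply d again. Using the 1-form formula, the coefficient of dx ∧ dy in d(df) is ∂^2 f/∂x ∂y - ∂^2 f/∂y ∂x = (0) - (0) = 0 (equality of mixed partials for smooth f).
Similarly for dx ∧ dz and dy ∧ dz — all coefficients vanish. So d(df) = 0.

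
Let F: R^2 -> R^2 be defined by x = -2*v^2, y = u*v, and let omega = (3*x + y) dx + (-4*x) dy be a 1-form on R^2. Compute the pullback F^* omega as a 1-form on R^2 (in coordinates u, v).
F^* omega = (8*v^3) du + (4*v^2*(u + 6*v)) dv

Using F^*(f dg) = (f ∘ F) d(g ∘ F), substitute each coordinate x_i by F_i(u, v) in f_i, and replace dx_i by d F_i = (∂F_i/∂u) du + (∂F_i/∂v) dv.
  For the x component: f_1(F) = v*(u - 6*v); d F_1 = (0) du + (-4*v) dv
  For the y component: f_2(F) = 8*v^2; d F_2 = (v) du + (u) dv
Combining and collecting du, dv coefficients:
  coeff of du: 8*v^3
  coeff of dv: 4*v^2*(u + 6*v)
F^* omega = (8*v^3) du + (4*v^2*(u + 6*v)) dv.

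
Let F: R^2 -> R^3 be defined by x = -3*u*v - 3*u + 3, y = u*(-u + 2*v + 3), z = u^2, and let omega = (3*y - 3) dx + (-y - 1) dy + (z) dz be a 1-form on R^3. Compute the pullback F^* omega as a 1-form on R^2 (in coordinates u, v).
F^* omega = (15*u^2*v + 18*u^2 - 22*u*v^2 - 57*u*v - 34*u + 7*v + 6) du + (u*(11*u^2 - 22*u*v - 33*u + 7)) dv

Using F^*(f dg) = (f ∘ F) d(g ∘ F), substitute each coordinate x_i by F_i(u, v) in f_i, and replace dx_i by d F_i = (∂F_i/∂u) du + (∂F_i/∂v) dv.
  For the x component: f_1(F) = -3*u^2 + 6*u*v + 9*u - 3; d F_1 = (-3*v - 3) du + (-3*u) dv
  For the y component: f_2(F) = u^2 - 2*u*v - 3*u - 1; d F_2 = (-2*u + 2*v + 3) du + (2*u) dv
  For the z component: f_3(F) = u^2; d F_3 = (2*u) du + (0) dv
Combining and collecting du, dv coefficients:
  coeff of du: 15*u^2*v + 18*u^2 - 22*u*v^2 - 57*u*v - 34*u + 7*v + 6
  coeff of dv: u*(11*u^2 - 22*u*v - 33*u + 7)
F^* omega = (15*u^2*v + 18*u^2 - 22*u*v^2 - 57*u*v - 34*u + 7*v + 6) du + (u*(11*u^2 - 22*u*v - 33*u + 7)) dv.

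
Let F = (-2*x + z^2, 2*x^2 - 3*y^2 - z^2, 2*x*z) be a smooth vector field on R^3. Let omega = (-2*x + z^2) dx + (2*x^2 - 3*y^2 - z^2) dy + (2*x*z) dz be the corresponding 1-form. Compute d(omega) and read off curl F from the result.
d(omega) = (2*z) dy ∧ dz + (0) dz ∧ dx + (4*x) dx ∧ dy; curl F = (2*z, 0, 4*x)

d omega = sum_{i<j} (∂f_j/∂x_i - ∂f_i/∂x_j) dx_i ∧ dx_j. Under the identification (dy ∧ dz, dz ∧ dx, dx ∧ dy) ↔ (e_x, e_y, e_z), the coefficients are exactly the components of curl F. Compute:
  ∂R/∂y - ∂Q/∂z = (0) - (-2*z) = 2*z
  ∂P/∂z - ∂R/∂x = (2*z) - (2*z) = 0
  ∂Q/∂x - ∂P/∂y = (4*x) - (0) = 4*x.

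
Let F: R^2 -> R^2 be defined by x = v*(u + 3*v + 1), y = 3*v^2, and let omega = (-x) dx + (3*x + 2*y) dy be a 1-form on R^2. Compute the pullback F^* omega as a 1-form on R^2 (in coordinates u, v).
F^* omega = (v^2*(-u - 3*v - 1)) du + (v*(-u^2 + 9*u*v - 2*u + 72*v^2 + 9*v - 1)) dv

Using F^*(f dg) = (f ∘ F) d(g ∘ F), substitute each coordinate x_i by F_i(u, v) in f_i, and replace dx_i by d F_i = (∂F_i/∂u) du + (∂F_i/∂v) dv.
  For the x component: f_1(F) = v*(-u - 3*v - 1); d F_1 = (v) du + (u + 6*v + 1) dv
  For the y component: f_2(F) = 3*v*(u + 5*v + 1); d F_2 = (0) du + (6*v) dv
Combining and collecting du, dv coefficients:
  coeff of du: v^2*(-u - 3*v - 1)
  coeff of dv: v*(-u^2 + 9*u*v - 2*u + 72*v^2 + 9*v - 1)
F^* omega = (v^2*(-u - 3*v - 1)) du + (v*(-u^2 + 9*u*v - 2*u + 72*v^2 + 9*v - 1)) dv.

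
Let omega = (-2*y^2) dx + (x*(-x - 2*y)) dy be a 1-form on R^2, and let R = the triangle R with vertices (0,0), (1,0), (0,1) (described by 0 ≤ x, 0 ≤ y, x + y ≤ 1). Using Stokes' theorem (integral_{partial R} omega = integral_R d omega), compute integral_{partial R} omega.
integral_(partial R) omega = 0

Stokes: integral_partial_R omega = integral_R d omega with d omega = (∂Q/∂x - ∂P/∂y) dx ∧ dy.
  ∂Q/∂x = -2*x - 2*y
  ∂P/∂y = -4*y
  integrand = ∂Q/∂x - ∂P/∂y = -2*x + 2*y.
Integrating over R: integral_0^1 integral_0^{1-x} (-2*x + 2*y) dy dx = 0.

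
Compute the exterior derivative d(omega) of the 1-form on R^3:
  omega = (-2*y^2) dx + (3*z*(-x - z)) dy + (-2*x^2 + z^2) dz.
d(omega) = (4*y - 3*z) dx ∧ dy + (-4*x) dx ∧ dz + (3*x + 6*z) dy ∧ dz

For a 1-form omega = sum_i f_i dx_i, the exterior derivative is
  d(omega) = sum_{i < j} (∂f_j/∂x_i - ∂f_i/∂x_j) dx_i ∧ dx_j.
  coefficient of dx ∧ dy: ∂f_2/∂x - ∂f_1/∂y = ∂(3*z*(-x - z))/∂x - ∂(-2*y^2)/∂y = 4*y - 3*z
  coefficient of dx ∧ dz: ∂f_3/∂x - ∂f_1/∂z = ∂(-2*x^2 + z^2)/∂x - ∂(-2*y^2)/∂z = -4*x
  coefficient of dy ∧ dz: ∂f_3/∂y - ∂f_2/∂z = ∂(-2*x^2 + z^2)/∂y - ∂(3*z*(-x - z))/∂z = 3*x + 6*z
Assembling: d(omega) = (4*y - 3*z) dx ∧ dy + (-4*x) dx ∧ dz + (3*x + 6*z) dy ∧ dz.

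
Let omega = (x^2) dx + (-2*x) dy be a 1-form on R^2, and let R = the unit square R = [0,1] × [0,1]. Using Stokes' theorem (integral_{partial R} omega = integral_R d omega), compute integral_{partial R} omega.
integral_(partial R) omega = -2

Stokes: integral_partial_R omega = integral_R d omega with d omega = (∂Q/∂x - ∂P/∂y) dx ∧ dy.
  ∂Q/∂x = -2
  ∂P/∂y = 0
  integrand = ∂Q/∂x - ∂P/∂y = -2.
Integrating over R: integral_0^1 integral_0^1 (-2) dx dy = -2.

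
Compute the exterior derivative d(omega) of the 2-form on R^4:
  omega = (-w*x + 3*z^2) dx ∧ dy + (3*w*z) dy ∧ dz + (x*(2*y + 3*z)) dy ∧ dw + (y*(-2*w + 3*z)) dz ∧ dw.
d(omega) = (6*z) dx ∧ dy ∧ dz + (-x + 2*y + 3*z) dx ∧ dy ∧ dw + (-2*w - 3*x + 6*z) dy ∧ dz ∧ dw

For a 2-form omega = sum_{i<j} g_{ij} dx_i ∧ dx_j, the exterior derivative is
  d(omega) = sum_{i<j} d(g_{ij}) ∧ dx_i ∧ dx_j = sum_{i<j, k} (∂g_{ij}/∂x_k) dx_k ∧ dx_i ∧ dx_j.
Expand each term, using dx_k ∧ dx_i ∧ dx_j = sgn(permutation) dx_{(a)} ∧ dx_{(b)} ∧ dx_{(c)} with (a < b < c) sorted:
  d(-w*x + 3*z^2) includes (∂/∂z)(-w*x + 3*z^2) dz = (6*z) dz, which multiplied by dx ∧ dy gives (6*z) dx ∧ dy ∧ dz
  d(-w*x + 3*z^2) includes (∂/∂w)(-w*x + 3*z^2) dw = (-x) dw, which multiplied by dx ∧ dy gives (-x) dx ∧ dy ∧ dw
  d(3*w*z) includes (∂/∂w)(3*w*z) dw = (3*z) dw, which multiplied by dy ∧ dz gives (3*z) dy ∧ dz ∧ dw
  d(x*(2*y + 3*z)) includes (∂/∂x)(x*(2*y + 3*z)) dx = (2*y + 3*z) dx, which multiplied by dy ∧ dw gives (2*y + 3*z) dx ∧ dy ∧ dw
  d(x*(2*y + 3*z)) includes (∂/∂z)(x*(2*y + 3*z)) dz = (3*x) dz, which multiplied by dy ∧ dw gives (-3*x) dy ∧ dz ∧ dw
  d(y*(-2*w + 3*z)) includes (∂/∂y)(y*(-2*w + 3*z)) dy = (-2*w + 3*z) dy, which multiplied by dz ∧ dw gives (-2*w + 3*z) dy ∧ dz ∧ dw
Collecting like 3-forms: d(omega) = (6*z) dx ∧ dy ∧ dz + (-x + 2*y + 3*z) dx ∧ dy ∧ dw + (-2*w - 3*x + 6*z) dy ∧ dz ∧ dw.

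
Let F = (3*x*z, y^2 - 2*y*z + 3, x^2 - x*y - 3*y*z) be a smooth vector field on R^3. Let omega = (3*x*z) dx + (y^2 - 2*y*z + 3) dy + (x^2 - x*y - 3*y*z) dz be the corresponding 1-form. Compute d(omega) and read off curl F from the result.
d(omega) = (-x + 2*y - 3*z) dy ∧ dz + (x + y) dz ∧ dx + (0) dx ∧ dy; curl F = (-x + 2*y - 3*z, x + y, 0)

d omega = sum_{i<j} (∂f_j/∂x_i - ∂f_i/∂x_j) dx_i ∧ dx_j. Under the identification (dy ∧ dz, dz ∧ dx, dx ∧ dy) ↔ (e_x, e_y, e_z), the coefficients are exactly the components of curl F. Compute:
  ∂R/∂y - ∂Q/∂z = (-x - 3*z) - (-2*y) = -x + 2*y - 3*z
  ∂P/∂z - ∂R/∂x = (3*x) - (2*x - y) = x + y
  ∂Q/∂x - ∂P/∂y = (0) - (0) = 0.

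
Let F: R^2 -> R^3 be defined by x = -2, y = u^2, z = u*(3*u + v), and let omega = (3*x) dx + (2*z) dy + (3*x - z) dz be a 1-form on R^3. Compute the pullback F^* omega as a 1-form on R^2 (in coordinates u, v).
F^* omega = (-6*u^3 - 5*u^2*v - u*v^2 - 36*u - 6*v) du + (u*(-3*u^2 - u*v - 6)) dv

Using F^*(f dg) = (f ∘ F) d(g ∘ F), substitute each coordinate x_i by F_i(u, v) in f_i, and replace dx_i by d F_i = (∂F_i/∂u) du + (∂F_i/∂v) dv.
  For the x component: f_1(F) = -6; d F_1 = (0) du + (0) dv
  For the y component: f_2(F) = 2*u*(3*u + v); d F_2 = (2*u) du + (0) dv
  For the z component: f_3(F) = -3*u^2 - u*v - 6; d F_3 = (6*u + v) du + (u) dv
Combining and collecting du, dv coefficients:
  coeff of du: -6*u^3 - 5*u^2*v - u*v^2 - 36*u - 6*v
  coeff of dv: u*(-3*u^2 - u*v - 6)
F^* omega = (-6*u^3 - 5*u^2*v - u*v^2 - 36*u - 6*v) du + (u*(-3*u^2 - u*v - 6)) dv.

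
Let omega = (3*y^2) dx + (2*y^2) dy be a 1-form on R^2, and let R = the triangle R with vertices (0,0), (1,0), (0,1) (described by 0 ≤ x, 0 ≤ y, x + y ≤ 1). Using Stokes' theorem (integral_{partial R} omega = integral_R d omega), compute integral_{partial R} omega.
integral_(partial R) omega = -1

Stokes: integral_partial_R omega = integral_R d omega with d omega = (∂Q/∂x - ∂P/∂y) dx ∧ dy.
  ∂Q/∂x = 0
  ∂P/∂y = 6*y
  integrand = ∂Q/∂x - ∂P/∂y = -6*y.
Integrating over R: integral_0^1 integral_0^{1-x} (-6*y) dy dx = -1.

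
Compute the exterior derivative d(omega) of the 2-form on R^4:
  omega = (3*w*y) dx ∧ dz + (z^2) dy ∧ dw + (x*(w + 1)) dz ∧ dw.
d(omega) = (-3*w) dx ∧ dy ∧ dz + (w + 3*y + 1) dx ∧ dz ∧ dw + (-2*z) dy ∧ dz ∧ dw

For a 2-form omega = sum_{i<j} g_{ij} dx_i ∧ dx_j, the exterior derivative is
  d(omega) = sum_{i<j} d(g_{ij}) ∧ dx_i ∧ dx_j = sum_{i<j, k} (∂g_{ij}/∂x_k) dx_k ∧ dx_i ∧ dx_j.
Expand each term, using dx_k ∧ dx_i ∧ dx_j = sgn(permutation) dx_{(a)} ∧ dx_{(b)} ∧ dx_{(c)} with (a < b < c) sorted:
  d(3*w*y) includes (∂/∂y)(3*w*y) dy = (3*w) dy, which multiplied by dx ∧ dz gives (-3*w) dx ∧ dy ∧ dz
  d(3*w*y) includes (∂/∂w)(3*w*y) dw = (3*y) dw, which multiplied by dx ∧ dz gives (3*y) dx ∧ dz ∧ dw
  d(z^2) includes (∂/∂z)(z^2) dz = (2*z) dz, which multiplied by dy ∧ dw gives (-2*z) dy ∧ dz ∧ dw
  d(x*(w + 1)) includes (∂/∂x)(x*(w + 1)) dx = (w + 1) dx, which multiplied by dz ∧ dw gives (w + 1) dx ∧ dz ∧ dw
Collecting like 3-forms: d(omega) = (-3*w) dx ∧ dy ∧ dz + (w + 3*y + 1) dx ∧ dz ∧ dw + (-2*z) dy ∧ dz ∧ dw.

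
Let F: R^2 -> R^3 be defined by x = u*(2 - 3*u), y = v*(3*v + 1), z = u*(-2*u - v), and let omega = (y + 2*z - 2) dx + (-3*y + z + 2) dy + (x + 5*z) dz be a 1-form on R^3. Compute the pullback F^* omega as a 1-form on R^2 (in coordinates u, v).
F^* omega = (76*u^3 + 45*u^2*v - 16*u^2 - 13*u*v^2 - 12*u*v + 12*u + 6*v^2 + 2*v - 4) du + (13*u^3 - 7*u^2*v - 4*u^2 - 6*u*v^2 - u*v - 54*v^3 - 27*v^2 + 9*v + 2) dv

Using F^*(f dg) = (f ∘ F) d(g ∘ F), substitute each coordinate x_i by F_i(u, v) in f_i, and replace dx_i by d F_i = (∂F_i/∂u) du + (∂F_i/∂v) dv.
  For the x component: f_1(F) = -4*u^2 - 2*u*v + 3*v^2 + v - 2; d F_1 = (2 - 6*u) du + (0) dv
  For the y component: f_2(F) = -2*u^2 - u*v - 9*v^2 - 3*v + 2; d F_2 = (0) du + (6*v + 1) dv
  For the z component: f_3(F) = u*(-13*u - 5*v + 2); d F_3 = (-4*u - v) du + (-u) dv
Combining and collecting du, dv coefficients:
  coeff of du: 76*u^3 + 45*u^2*v - 16*u^2 - 13*u*v^2 - 12*u*v + 12*u + 6*v^2 + 2*v - 4
  coeff of dv: 13*u^3 - 7*u^2*v - 4*u^2 - 6*u*v^2 - u*v - 54*v^3 - 27*v^2 + 9*v + 2
F^* omega = (76*u^3 + 45*u^2*v - 16*u^2 - 13*u*v^2 - 12*u*v + 12*u + 6*v^2 + 2*v - 4) du + (13*u^3 - 7*u^2*v - 4*u^2 - 6*u*v^2 - u*v - 54*v^3 - 27*v^2 + 9*v + 2) dv.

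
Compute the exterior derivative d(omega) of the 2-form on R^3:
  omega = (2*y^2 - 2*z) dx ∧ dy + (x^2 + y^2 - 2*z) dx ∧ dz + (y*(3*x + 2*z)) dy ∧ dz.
d(omega) = (y - 2) dx ∧ dy ∧ dz

For a 2-form omega = sum_{i<j} g_{ij} dx_i ∧ dx_j, the exterior derivative is
  d(omega) = sum_{i<j} d(g_{ij}) ∧ dx_i ∧ dx_j = sum_{i<j, k} (∂g_{ij}/∂x_k) dx_k ∧ dx_i ∧ dx_j.
Expand each term, using dx_k ∧ dx_i ∧ dx_j = sgn(permutation) dx_{(a)} ∧ dx_{(b)} ∧ dx_{(c)} with (a < b < c) sorted:
  d(2*y^2 - 2*z) includes (∂/∂z)(2*y^2 - 2*z) dz = (-2) dz, which multiplied by dx ∧ dy gives (-2) dx ∧ dy ∧ dz
  d(x^2 + y^2 - 2*z) includes (∂/∂y)(x^2 + y^2 - 2*z) dy = (2*y) dy, which multiplied by dx ∧ dz gives (-2*y) dx ∧ dy ∧ dz
  d(y*(3*x + 2*z)) includes (∂/∂x)(y*(3*x + 2*z)) dx = (3*y) dx, which multiplied by dy ∧ dz gives (3*y) dx ∧ dy ∧ dz
Collecting like 3-forms: d(omega) = (y - 2) dx ∧ dy ∧ dz.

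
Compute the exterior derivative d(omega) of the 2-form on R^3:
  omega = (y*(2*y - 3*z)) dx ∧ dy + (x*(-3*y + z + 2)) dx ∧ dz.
d(omega) = (3*x - 3*y) dx ∧ dy ∧ dz

For a 2-form omega = sum_{i<j} g_{ij} dx_i ∧ dx_j, the exterior derivative is
  d(omega) = sum_{i<j} d(g_{ij}) ∧ dx_i ∧ dx_j = sum_{i<j, k} (∂g_{ij}/∂x_k) dx_k ∧ dx_i ∧ dx_j.
Expand each term, using dx_k ∧ dx_i ∧ dx_j = sgn(permutation) dx_{(a)} ∧ dx_{(b)} ∧ dx_{(c)} with (a < b < c) sorted:
  d(y*(2*y - 3*z)) includes (∂/∂z)(y*(2*y - 3*z)) dz = (-3*y) dz, which multiplied by dx ∧ dy gives (-3*y) dx ∧ dy ∧ dz
  d(x*(-3*y + z + 2)) includes (∂/∂y)(x*(-3*y + z + 2)) dy = (-3*x) dy, which multiplied by dx ∧ dz gives (3*x) dx ∧ dy ∧ dz
Collecting like 3-forms: d(omega) = (3*x - 3*y) dx ∧ dy ∧ dz.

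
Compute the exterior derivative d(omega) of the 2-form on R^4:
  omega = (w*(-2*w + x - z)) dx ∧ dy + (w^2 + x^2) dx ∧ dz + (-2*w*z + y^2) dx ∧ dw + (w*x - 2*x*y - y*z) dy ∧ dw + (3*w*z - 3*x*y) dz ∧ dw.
d(omega) = (-w) dx ∧ dy ∧ dz + (-3*w + x - 4*y - z) dx ∧ dy ∧ dw + (4*w - 3*y) dx ∧ dz ∧ dw + (-3*x + y) dy ∧ dz ∧ dw

For a 2-form omega = sum_{i<j} g_{ij} dx_i ∧ dx_j, the exterior derivative is
  d(omega) = sum_{i<j} d(g_{ij}) ∧ dx_i ∧ dx_j = sum_{i<j, k} (∂g_{ij}/∂x_k) dx_k ∧ dx_i ∧ dx_j.
Expand each term, using dx_k ∧ dx_i ∧ dx_j = sgn(permutation) dx_{(a)} ∧ dx_{(b)} ∧ dx_{(c)} with (a < b < c) sorted:
  d(w*(-2*w + x - z)) includes (∂/∂z)(w*(-2*w + x - z)) dz = (-w) dz, which multiplied by dx ∧ dy gives (-w) dx ∧ dy ∧ dz
  d(w*(-2*w + x - z)) includes (∂/∂w)(w*(-2*w + x - z)) dw = (-4*w + x - z) dw, which multiplied by dx ∧ dy gives (-4*w + x - z) dx ∧ dy ∧ dw
  d(w^2 + x^2) includes (∂/∂w)(w^2 + x^2) dw = (2*w) dw, which multiplied by dx ∧ dz gives (2*w) dx ∧ dz ∧ dw
  d(-2*w*z + y^2) includes (∂/∂y)(-2*w*z + y^2) dy = (2*y) dy, which multiplied by dx ∧ dw gives (-2*y) dx ∧ dy ∧ dw
  d(-2*w*z + y^2) includes (∂/∂z)(-2*w*z + y^2) dz = (-2*w) dz, which multiplied by dx ∧ dw gives (2*w) dx ∧ dz ∧ dw
  d(w*x - 2*x*y - y*z) includes (∂/∂x)(w*x - 2*x*y - y*z) dx = (w - 2*y) dx, which multiplied by dy ∧ dw gives (w - 2*y) dx ∧ dy ∧ dw
  d(w*x - 2*x*y - y*z) includes (∂/∂z)(w*x - 2*x*y - y*z) dz = (-y) dz, which multiplied by dy ∧ dw gives (y) dy ∧ dz ∧ dw
  d(3*w*z - 3*x*y) includes (∂/∂x)(3*w*z - 3*x*y) dx = (-3*y) dx, which multiplied by dz ∧ dw gives (-3*y) dx ∧ dz ∧ dw
  d(3*w*z - 3*x*y) includes (∂/∂y)(3*w*z - 3*x*y) dy = (-3*x) dy, which multiplied by dz ∧ dw gives (-3*x) dy ∧ dz ∧ dw
Collecting like 3-forms: d(omega) = (-w) dx ∧ dy ∧ dz + (-3*w + x - 4*y - z) dx ∧ dy ∧ dw + (4*w - 3*y) dx ∧ dz ∧ dw + (-3*x + y) dy ∧ dz ∧ dw.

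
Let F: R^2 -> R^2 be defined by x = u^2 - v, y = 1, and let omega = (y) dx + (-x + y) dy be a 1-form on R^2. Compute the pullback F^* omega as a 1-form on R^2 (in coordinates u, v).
F^* omega = (2*u) du + (-1) dv

Using F^*(f dg) = (f ∘ F) d(g ∘ F), substitute each coordinate x_i by F_i(u, v) in f_i, and replace dx_i by d F_i = (∂F_i/∂u) du + (∂F_i/∂v) dv.
  For the x component: f_1(F) = 1; d F_1 = (2*u) du + (-1) dv
  For the y component: f_2(F) = -u^2 + v + 1; d F_2 = (0) du + (0) dv
Combining and collecting du, dv coefficients:
  coeff of du: 2*u
  coeff of dv: -1
F^* omega = (2*u) du + (-1) dv.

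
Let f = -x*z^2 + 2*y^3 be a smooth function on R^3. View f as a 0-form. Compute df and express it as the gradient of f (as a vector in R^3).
df = (-z^2) dx + (6*y^2) dy + (-2*x*z) dz; grad f = (-z^2, 6*y^2, -2*x*z)

For a 0-form f, d f = (∂f/∂x) dx + (∂f/∂y) dy + (∂f/∂z) dz. The components of the vector representation are exactly the entries of grad f in Cartesian coordinates:
  ∂f/∂x = -z^2
  ∂f/∂y = 6*y^2
  ∂f/∂z = -2*x*z.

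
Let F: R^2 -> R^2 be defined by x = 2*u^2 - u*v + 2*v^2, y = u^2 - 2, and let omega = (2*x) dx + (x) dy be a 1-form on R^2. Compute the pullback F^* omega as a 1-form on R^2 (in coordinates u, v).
F^* omega = (20*u^3 - 14*u^2*v + 22*u*v^2 - 4*v^3) du + (-4*u^3 + 18*u^2*v - 12*u*v^2 + 16*v^3) dv

Using F^*(f dg) = (f ∘ F) d(g ∘ F), substitute each coordinate x_i by F_i(u, v) in f_i, and replace dx_i by d F_i = (∂F_i/∂u) du + (∂F_i/∂v) dv.
  For the x component: f_1(F) = 4*u^2 - 2*u*v + 4*v^2; d F_1 = (4*u - v) du + (-u + 4*v) dv
  For the y component: f_2(F) = 2*u^2 - u*v + 2*v^2; d F_2 = (2*u) du + (0) dv
Combining and collecting du, dv coefficients:
  coeff of du: 20*u^3 - 14*u^2*v + 22*u*v^2 - 4*v^3
  coeff of dv: -4*u^3 + 18*u^2*v - 12*u*v^2 + 16*v^3
F^* omega = (20*u^3 - 14*u^2*v + 22*u*v^2 - 4*v^3) du + (-4*u^3 + 18*u^2*v - 12*u*v^2 + 16*v^3) dv.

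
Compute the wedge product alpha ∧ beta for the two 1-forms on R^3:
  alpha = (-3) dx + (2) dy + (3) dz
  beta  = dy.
alpha ∧ beta = (-3) dx ∧ dy + (-3) dy ∧ dz

Distribute the wedge, using dx_i ∧ dx_j = -dx_j ∧ dx_i and dx_i ∧ dx_i = 0. For each pair (i, j) with i < j, the coefficient of dx_i ∧ dx_j in alpha ∧ beta is (alpha_i * beta_j - alpha_j * beta_i). Collecting: alpha ∧ beta = (-3) dx ∧ dy + (-3) dy ∧ dz.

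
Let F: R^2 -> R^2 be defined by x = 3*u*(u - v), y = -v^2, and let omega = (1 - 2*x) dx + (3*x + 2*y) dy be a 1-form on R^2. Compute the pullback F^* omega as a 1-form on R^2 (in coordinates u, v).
F^* omega = (-36*u^3 + 54*u^2*v - 18*u*v^2 + 6*u - 3*v) du + (18*u^3 - 36*u^2*v + 18*u*v^2 - 3*u + 4*v^3) dv

Using F^*(f dg) = (f ∘ F) d(g ∘ F), substitute each coordinate x_i by F_i(u, v) in f_i, and replace dx_i by d F_i = (∂F_i/∂u) du + (∂F_i/∂v) dv.
  For the x component: f_1(F) = -6*u^2 + 6*u*v + 1; d F_1 = (6*u - 3*v) du + (-3*u) dv
  For the y component: f_2(F) = 9*u^2 - 9*u*v - 2*v^2; d F_2 = (0) du + (-2*v) dv
Combining and collecting du, dv coefficients:
  coeff of du: -36*u^3 + 54*u^2*v - 18*u*v^2 + 6*u - 3*v
  coeff of dv: 18*u^3 - 36*u^2*v + 18*u*v^2 - 3*u + 4*v^3
F^* omega = (-36*u^3 + 54*u^2*v - 18*u*v^2 + 6*u - 3*v) du + (18*u^3 - 36*u^2*v + 18*u*v^2 - 3*u + 4*v^3) dv.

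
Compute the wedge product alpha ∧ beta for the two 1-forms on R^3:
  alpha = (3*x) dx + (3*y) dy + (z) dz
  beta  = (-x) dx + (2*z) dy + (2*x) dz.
alpha ∧ beta = (3*x*(y + 2*z)) dx ∧ dy + (x*(6*x + z)) dx ∧ dz + (6*x*y - 2*z^2) dy ∧ dz

Distribute the wedge, using dx_i ∧ dx_j = -dx_j ∧ dx_i and dx_i ∧ dx_i = 0. For each pair (i, j) with i < j, the coefficient of dx_i ∧ dx_j in alpha ∧ beta is (alpha_i * beta_j - alpha_j * beta_i). Collecting: alpha ∧ beta = (3*x*(y + 2*z)) dx ∧ dy + (x*(6*x + z)) dx ∧ dz + (6*x*y - 2*z^2) dy ∧ dz.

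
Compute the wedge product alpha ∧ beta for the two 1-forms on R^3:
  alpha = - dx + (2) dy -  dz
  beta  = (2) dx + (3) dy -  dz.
alpha ∧ beta = (-7) dx ∧ dy + (3) dx ∧ dz + (1) dy ∧ dz

Distribute the wedge, using dx_i ∧ dx_j = -dx_j ∧ dx_i and dx_i ∧ dx_i = 0. For each pair (i, j) with i < j, the coefficient of dx_i ∧ dx_j in alpha ∧ beta is (alpha_i * beta_j - alpha_j * beta_i). Collecting: alpha ∧ beta = (-7) dx ∧ dy + (3) dx ∧ dz + (1) dy ∧ dz.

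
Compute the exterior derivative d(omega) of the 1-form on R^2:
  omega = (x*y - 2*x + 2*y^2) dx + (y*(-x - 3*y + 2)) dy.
d(omega) = (-x - 5*y) dx ∧ dy

For a 1-form omega = sum_i f_i dx_i, the exterior derivative is
  d(omega) = sum_{i < j} (∂f_j/∂x_i - ∂f_i/∂x_j) dx_i ∧ dx_j.
  coefficient of dx ∧ dy: ∂f_2/∂x - ∂f_1/∂y = ∂(y*(-x - 3*y + 2))/∂x - ∂(x*y - 2*x + 2*y^2)/∂y = -x - 5*y
Assembling: d(omega) = (-x - 5*y) dx ∧ dy.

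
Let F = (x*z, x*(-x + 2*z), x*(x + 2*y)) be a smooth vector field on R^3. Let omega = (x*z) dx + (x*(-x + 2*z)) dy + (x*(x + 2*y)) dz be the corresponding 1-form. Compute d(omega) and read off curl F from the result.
d(omega) = (0) dy ∧ dz + (-x - 2*y) dz ∧ dx + (-2*x + 2*z) dx ∧ dy; curl F = (0, -x - 2*y, -2*x + 2*z)

d omega = sum_{i<j} (∂f_j/∂x_i - ∂f_i/∂x_j) dx_i ∧ dx_j. Under the identification (dy ∧ dz, dz ∧ dx, dx ∧ dy) ↔ (e_x, e_y, e_z), the coefficients are exactly the components of curl F. Compute:
  ∂R/∂y - ∂Q/∂z = (2*x) - (2*x) = 0
  ∂P/∂z - ∂R/∂x = (x) - (2*x + 2*y) = -x - 2*y
  ∂Q/∂x - ∂P/∂y = (-2*x + 2*z) - (0) = -2*x + 2*z.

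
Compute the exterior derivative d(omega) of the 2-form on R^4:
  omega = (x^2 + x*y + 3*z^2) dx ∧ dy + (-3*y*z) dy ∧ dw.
d(omega) = (6*z) dx ∧ dy ∧ dz + (3*y) dy ∧ dz ∧ dw

For a 2-form omega = sum_{i<j} g_{ij} dx_i ∧ dx_j, the exterior derivative is
  d(omega) = sum_{i<j} d(g_{ij}) ∧ dx_i ∧ dx_j = sum_{i<j, k} (∂g_{ij}/∂x_k) dx_k ∧ dx_i ∧ dx_j.
Expand each term, using dx_k ∧ dx_i ∧ dx_j = sgn(permutation) dx_{(a)} ∧ dx_{(b)} ∧ dx_{(c)} with (a < b < c) sorted:
  d(x^2 + x*y + 3*z^2) includes (∂/∂z)(x^2 + x*y + 3*z^2) dz = (6*z) dz, which multiplied by dx ∧ dy gives (6*z) dx ∧ dy ∧ dz
  d(-3*y*z) includes (∂/∂z)(-3*y*z) dz = (-3*y) dz, which multiplied by dy ∧ dw gives (3*y) dy ∧ dz ∧ dw
Collecting like 3-forms: d(omega) = (6*z) dx ∧ dy ∧ dz + (3*y) dy ∧ dz ∧ dw.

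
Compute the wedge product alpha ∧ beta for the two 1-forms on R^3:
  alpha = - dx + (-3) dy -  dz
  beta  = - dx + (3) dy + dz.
alpha ∧ beta = (-6) dx ∧ dy + (-2) dx ∧ dz

Distribute the wedge, using dx_i ∧ dx_j = -dx_j ∧ dx_i and dx_i ∧ dx_i = 0. For each pair (i, j) with i < j, the coefficient of dx_i ∧ dx_j in alpha ∧ beta is (alpha_i * beta_j - alpha_j * beta_i). Collecting: alpha ∧ beta = (-6) dx ∧ dy + (-2) dx ∧ dz.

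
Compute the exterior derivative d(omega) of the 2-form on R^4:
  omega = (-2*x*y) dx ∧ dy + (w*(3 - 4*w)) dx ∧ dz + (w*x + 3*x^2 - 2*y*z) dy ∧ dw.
d(omega) = (3 - 8*w) dx ∧ dz ∧ dw + (w + 6*x) dx ∧ dy ∧ dw + (2*y) dy ∧ dz ∧ dw

For a 2-form omega = sum_{i<j} g_{ij} dx_i ∧ dx_j, the exterior derivative is
  d(omega) = sum_{i<j} d(g_{ij}) ∧ dx_i ∧ dx_j = sum_{i<j, k} (∂g_{ij}/∂x_k) dx_k ∧ dx_i ∧ dx_j.
Expand each term, using dx_k ∧ dx_i ∧ dx_j = sgn(permutation) dx_{(a)} ∧ dx_{(b)} ∧ dx_{(c)} with (a < b < c) sorted:
  d(w*(3 - 4*w)) includes (∂/∂w)(w*(3 - 4*w)) dw = (3 - 8*w) dw, which multiplied by dx ∧ dz gives (3 - 8*w) dx ∧ dz ∧ dw
  d(w*x + 3*x^2 - 2*y*z) includes (∂/∂x)(w*x + 3*x^2 - 2*y*z) dx = (w + 6*x) dx, which multiplied by dy ∧ dw gives (w + 6*x) dx ∧ dy ∧ dw
  d(w*x + 3*x^2 - 2*y*z) includes (∂/∂z)(w*x + 3*x^2 - 2*y*z) dz = (-2*y) dz, which multiplied by dy ∧ dw gives (2*y) dy ∧ dz ∧ dw
Collecting like 3-forms: d(omega) = (3 - 8*w) dx ∧ dz ∧ dw + (w + 6*x) dx ∧ dy ∧ dw + (2*y) dy ∧ dz ∧ dw.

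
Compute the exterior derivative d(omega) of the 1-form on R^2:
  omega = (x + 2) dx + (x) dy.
d(omega) = (1) dx ∧ dy

For a 1-form omega = sum_i f_i dx_i, the exterior derivative is
  d(omega) = sum_{i < j} (∂f_j/∂x_i - ∂f_i/∂x_j) dx_i ∧ dx_j.
  coefficient of dx ∧ dy: ∂f_2/∂x - ∂f_1/∂y = ∂(x)/∂x - ∂(x + 2)/∂y = 1
Assembling: d(omega) = (1) dx ∧ dy.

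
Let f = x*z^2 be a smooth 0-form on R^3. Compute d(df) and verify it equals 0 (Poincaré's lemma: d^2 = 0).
d(df) = 0

Step 1: df = sum_i (∂f/∂x_i) dx_i = (z^2) dx + (0) dy + (2*x*z) dz.
Step 2: Apply d again. Using the 1-form formula, the coefficient of dx ∧ dy in d(df) is ∂^2 f/∂x ∂y - ∂^2 f/∂y ∂x = (0) - (0) = 0 (equality of mixed partials for smooth f).
Similarly for dx ∧ dz and dy ∧ dz — all coefficients vanish. So d(df) = 0.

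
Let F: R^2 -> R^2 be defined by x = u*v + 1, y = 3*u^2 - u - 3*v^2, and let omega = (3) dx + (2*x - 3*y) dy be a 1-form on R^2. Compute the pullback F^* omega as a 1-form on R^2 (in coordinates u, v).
F^* omega = (-54*u^3 + 12*u^2*v + 27*u^2 + 54*u*v^2 - 2*u*v + 9*u - 9*v^2 + 3*v - 2) du + (54*u^2*v - 12*u*v^2 - 18*u*v + 3*u - 54*v^3 - 12*v) dv

Using F^*(f dg) = (f ∘ F) d(g ∘ F), substitute each coordinate x_i by F_i(u, v) in f_i, and replace dx_i by d F_i = (∂F_i/∂u) du + (∂F_i/∂v) dv.
  For the x component: f_1(F) = 3; d F_1 = (v) du + (u) dv
  For the y component: f_2(F) = -9*u^2 + 2*u*v + 3*u + 9*v^2 + 2; d F_2 = (6*u - 1) du + (-6*v) dv
Combining and collecting du, dv coefficients:
  coeff of du: -54*u^3 + 12*u^2*v + 27*u^2 + 54*u*v^2 - 2*u*v + 9*u - 9*v^2 + 3*v - 2
  coeff of dv: 54*u^2*v - 12*u*v^2 - 18*u*v + 3*u - 54*v^3 - 12*v
F^* omega = (-54*u^3 + 12*u^2*v + 27*u^2 + 54*u*v^2 - 2*u*v + 9*u - 9*v^2 + 3*v - 2) du + (54*u^2*v - 12*u*v^2 - 18*u*v + 3*u - 54*v^3 - 12*v) dv.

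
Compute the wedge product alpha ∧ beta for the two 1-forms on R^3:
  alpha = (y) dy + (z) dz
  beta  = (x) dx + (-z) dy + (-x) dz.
alpha ∧ beta = (-x*y) dx ∧ dy + (-x*y + z^2) dy ∧ dz + (-x*z) dx ∧ dz

Distribute the wedge, using dx_i ∧ dx_j = -dx_j ∧ dx_i and dx_i ∧ dx_i = 0. For each pair (i, j) with i < j, the coefficient of dx_i ∧ dx_j in alpha ∧ beta is (alpha_i * beta_j - alpha_j * beta_i). Collecting: alpha ∧ beta = (-x*y) dx ∧ dy + (-x*y + z^2) dy ∧ dz + (-x*z) dx ∧ dz.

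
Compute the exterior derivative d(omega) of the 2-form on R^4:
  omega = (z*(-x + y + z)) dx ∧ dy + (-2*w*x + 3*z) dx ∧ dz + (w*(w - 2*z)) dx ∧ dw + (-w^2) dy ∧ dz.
d(omega) = (-x + y + 2*z) dx ∧ dy ∧ dz + (2*w - 2*x) dx ∧ dz ∧ dw + (-2*w) dy ∧ dz ∧ dw

For a 2-form omega = sum_{i<j} g_{ij} dx_i ∧ dx_j, the exterior derivative is
  d(omega) = sum_{i<j} d(g_{ij}) ∧ dx_i ∧ dx_j = sum_{i<j, k} (∂g_{ij}/∂x_k) dx_k ∧ dx_i ∧ dx_j.
Expand each term, using dx_k ∧ dx_i ∧ dx_j = sgn(permutation) dx_{(a)} ∧ dx_{(b)} ∧ dx_{(c)} with (a < b < c) sorted:
  d(z*(-x + y + z)) includes (∂/∂z)(z*(-x + y + z)) dz = (-x + y + 2*z) dz, which multiplied by dx ∧ dy gives (-x + y + 2*z) dx ∧ dy ∧ dz
  d(-2*w*x + 3*z) includes (∂/∂w)(-2*w*x + 3*z) dw = (-2*x) dw, which multiplied by dx ∧ dz gives (-2*x) dx ∧ dz ∧ dw
  d(w*(w - 2*z)) includes (∂/∂z)(w*(w - 2*z)) dz = (-2*w) dz, which multiplied by dx ∧ dw gives (2*w) dx ∧ dz ∧ dw
  d(-w^2) includes (∂/∂w)(-w^2) dw = (-2*w) dw, which multiplied by dy ∧ dz gives (-2*w) dy ∧ dz ∧ dw
Collecting like 3-forms: d(omega) = (-x + y + 2*z) dx ∧ dy ∧ dz + (2*w - 2*x) dx ∧ dz ∧ dw + (-2*w) dy ∧ dz ∧ dw.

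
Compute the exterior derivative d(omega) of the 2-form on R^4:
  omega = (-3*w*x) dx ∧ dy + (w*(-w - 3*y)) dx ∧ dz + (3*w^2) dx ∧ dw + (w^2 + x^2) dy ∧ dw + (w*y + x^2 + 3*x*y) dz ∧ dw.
d(omega) = (-x) dx ∧ dy ∧ dw + (3*w) dx ∧ dy ∧ dz + (-2*w + 2*x) dx ∧ dz ∧ dw + (w + 3*x) dy ∧ dz ∧ dw

For a 2-form omega = sum_{i<j} g_{ij} dx_i ∧ dx_j, the exterior derivative is
  d(omega) = sum_{i<j} d(g_{ij}) ∧ dx_i ∧ dx_j = sum_{i<j, k} (∂g_{ij}/∂x_k) dx_k ∧ dx_i ∧ dx_j.
Expand each term, using dx_k ∧ dx_i ∧ dx_j = sgn(permutation) dx_{(a)} ∧ dx_{(b)} ∧ dx_{(c)} with (a < b < c) sorted:
  d(-3*w*x) includes (∂/∂w)(-3*w*x) dw = (-3*x) dw, which multiplied by dx ∧ dy gives (-3*x) dx ∧ dy ∧ dw
  d(w*(-w - 3*y)) includes (∂/∂y)(w*(-w - 3*y)) dy = (-3*w) dy, which multiplied by dx ∧ dz gives (3*w) dx ∧ dy ∧ dz
  d(w*(-w - 3*y)) includes (∂/∂w)(w*(-w - 3*y)) dw = (-2*w - 3*y) dw, which multiplied by dx ∧ dz gives (-2*w - 3*y) dx ∧ dz ∧ dw
  d(w^2 + x^2) includes (∂/∂x)(w^2 + x^2) dx = (2*x) dx, which multiplied by dy ∧ dw gives (2*x) dx ∧ dy ∧ dw
  d(w*y + x^2 + 3*x*y) includes (∂/∂x)(w*y + x^2 + 3*x*y) dx = (2*x + 3*y) dx, which multiplied by dz ∧ dw gives (2*x + 3*y) dx ∧ dz ∧ dw
  d(w*y + x^2 + 3*x*y) includes (∂/∂y)(w*y + x^2 + 3*x*y) dy = (w + 3*x) dy, which multiplied by dz ∧ dw gives (w + 3*x) dy ∧ dz ∧ dw
Collecting like 3-forms: d(omega) = (-x) dx ∧ dy ∧ dw + (3*w) dx ∧ dy ∧ dz + (-2*w + 2*x) dx ∧ dz ∧ dw + (w + 3*x) dy ∧ dz ∧ dw.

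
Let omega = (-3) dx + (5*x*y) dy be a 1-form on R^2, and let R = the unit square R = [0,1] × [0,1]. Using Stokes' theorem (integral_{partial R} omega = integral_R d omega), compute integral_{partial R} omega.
integral_(partial R) omega = 5/2

Stokes: integral_partial_R omega = integral_R d omega with d omega = (∂Q/∂x - ∂P/∂y) dx ∧ dy.
  ∂Q/∂x = 5*y
  ∂P/∂y = 0
  integrand = ∂Q/∂x - ∂P/∂y = 5*y.
Integrating over R: integral_0^1 integral_0^1 (5*y) dx dy = 5/2.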